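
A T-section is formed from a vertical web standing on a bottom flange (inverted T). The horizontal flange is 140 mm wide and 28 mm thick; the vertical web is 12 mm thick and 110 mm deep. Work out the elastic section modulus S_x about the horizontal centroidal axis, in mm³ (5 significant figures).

Treat the section as a set of non-overlapping primitives; coordinates are from the bounding-box lower-left.
Flange: 140 × 28, A = 3 920 mm², y = 14 mm, Ī = 256106.7 mm⁴.
Web: 12 × 110, A = 1 320 mm², y = 83 mm, Ī = 1 331 000 mm⁴.
Centroid: ȳ = ΣA·y / ΣA = 31.38168 mm.
Transfer each piece to the horizontal centroidal axis using Ī + A·d² with d = y − 31.38168:
  flange: d = -17.38168 mm → contributes +1 440 428 mm⁴
  web: d = 51.61832 mm → contributes +4 848 075 mm⁴
Total I = 6 288 503 mm⁴.
Extreme fibre distance c = 106.6183 mm; S = I/c = 58981.45 mm³.

S_x ≈ 5.8981 × 10⁴ mm³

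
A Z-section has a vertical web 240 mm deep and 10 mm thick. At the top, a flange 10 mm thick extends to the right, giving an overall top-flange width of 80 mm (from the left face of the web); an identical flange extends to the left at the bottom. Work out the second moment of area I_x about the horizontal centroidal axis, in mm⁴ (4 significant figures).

Decompose the section into non-overlapping parts with the origin at the bottom-left of its bounding rectangle.
Web: 10 × 240, A = 2 400 mm², y = 120 mm, Ī = 11 520 000 mm⁴.
Top flange (beyond web): 70 × 10, A = 700 mm², y = 235 mm, Ī = 5833.33 mm⁴.
Bottom flange (beyond web): 70 × 10, A = 700 mm², y = 5 mm, Ī = 5833.33 mm⁴.
Centroid: ȳ = ΣA·y / ΣA = 120 mm.
Transfer each piece to the horizontal centroidal axis using Ī + A·d² with d = y − 120:
  web: d = 0 mm → contributes +11 520 000 mm⁴
  top flange (beyond web): d = 115 mm → contributes +9 263 333 mm⁴
  bottom flange (beyond web): d = -115 mm → contributes +9 263 333 mm⁴
Total I = 30 046 667 mm⁴.

I_x ≈ 3.005 × 10⁷ mm⁴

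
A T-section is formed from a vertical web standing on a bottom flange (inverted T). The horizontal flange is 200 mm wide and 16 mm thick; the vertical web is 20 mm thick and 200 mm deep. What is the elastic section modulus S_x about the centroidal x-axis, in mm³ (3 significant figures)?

Treat the section as a set of non-overlapping primitives; coordinates are from the bounding-box lower-left.
Flange: 200 × 16, A = 3 200 mm², y = 8 mm, Ī = 68 267 mm⁴.
Web: 20 × 200, A = 4 000 mm², y = 116 mm, Ī = 13 333 333 mm⁴.
Centroid: ȳ = ΣA·y / ΣA = 68 mm.
Transfer each piece to the centroidal x-axis using Ī + A·d² with d = y − 68:
  flange: d = -60 mm → contributes +11 588 267 mm⁴
  web: d = 48 mm → contributes +22 549 333 mm⁴
Total I = 34 137 600 mm⁴.
Extreme fibre distance c = 148 mm; S = I/c = 230 659 mm³.

S_x ≈ 2.31 × 10⁵ mm³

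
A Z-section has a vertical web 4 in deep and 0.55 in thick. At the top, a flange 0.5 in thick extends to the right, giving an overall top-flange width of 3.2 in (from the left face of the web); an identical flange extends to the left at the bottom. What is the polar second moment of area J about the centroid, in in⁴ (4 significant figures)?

Break the section into simple shapes (no overlaps), measuring from the bottom-left corner of the bounding box.
Web: 0.55 × 4, A = 2.2 in², y = 2 in, Ī = 2.93333 in⁴.
Top flange (beyond web): 2.65 × 0.5, A = 1.325 in², y = 3.75 in, Ī = 0.0276042 in⁴.
Bottom flange (beyond web): 2.65 × 0.5, A = 1.325 in², y = 0.25 in, Ī = 0.0276042 in⁴.
Centroid: ȳ = ΣA·y / ΣA = 2 in.
Transfer each piece to the centroidal x-axis using Ī + A·d² with d = y − 2:
  web: d = 0 in → contributes +2.93333 in⁴
  top flange (beyond web): d = 1.75 in → contributes +4.08542 in⁴
  bottom flange (beyond web): d = -1.75 in → contributes +4.08542 in⁴
Total I = 11.1042 in⁴.
For the y-axis: x̄ = 2.925 in.
Repeating about the centroidal y-axis gives I_y = 8.39026 in⁴.
Polar second moment: J = I_x + I_y = 19.4944 in⁴.

J ≈ 19.49 in⁴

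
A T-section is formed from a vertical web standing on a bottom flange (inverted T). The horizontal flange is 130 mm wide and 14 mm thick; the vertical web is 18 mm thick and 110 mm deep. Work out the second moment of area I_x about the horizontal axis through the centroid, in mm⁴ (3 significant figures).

Break the section into simple shapes (no overlaps), measuring from the bottom-left corner of the bounding box.
Flange: 130 × 14, A = 1 820 mm², y = 7 mm, Ī = 29 727 mm⁴.
Web: 18 × 110, A = 1 980 mm², y = 69 mm, Ī = 1 996 500 mm⁴.
Centroid: ȳ = ΣA·y / ΣA = 39.305 mm.
Transfer each piece to the horizontal axis through the centroid using Ī + A·d² with d = y − 39.305:
  flange: d = -32.305 mm → contributes +1 929 133 mm⁴
  web: d = 29.695 mm → contributes +3 742 419 mm⁴
Total I = 5 671 553 mm⁴.

I_x ≈ 5.67 × 10⁶ mm⁴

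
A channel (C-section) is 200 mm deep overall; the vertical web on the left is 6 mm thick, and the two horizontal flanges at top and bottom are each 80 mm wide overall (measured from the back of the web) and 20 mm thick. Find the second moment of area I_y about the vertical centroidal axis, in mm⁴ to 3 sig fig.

I_y ≈ 2.72 × 10⁶ mm⁴

Treat the section as a set of non-overlapping primitives; coordinates are from the bounding-box lower-left.
Web: 6 × 200, A = 1 200 mm², x = 3 mm, Ī = 3 600 mm⁴.
Top flange (beyond web): 74 × 20, A = 1 480 mm², x = 43 mm, Ī = 675 373 mm⁴.
Bottom flange (beyond web): 74 × 20, A = 1 480 mm², x = 43 mm, Ī = 675 373 mm⁴.
Centroid: x̄ = ΣA·x / ΣA = 31.462 mm.
Transfer each piece to the vertical centroidal axis using Ī + A·d² with d = x − 31.462:
  web: d = -28.462 mm → contributes +975 671 mm⁴
  top flange (beyond web): d = 11.538 mm → contributes +872 415 mm⁴
  bottom flange (beyond web): d = 11.538 mm → contributes +872 415 mm⁴
Total I = 2 720 501 mm⁴.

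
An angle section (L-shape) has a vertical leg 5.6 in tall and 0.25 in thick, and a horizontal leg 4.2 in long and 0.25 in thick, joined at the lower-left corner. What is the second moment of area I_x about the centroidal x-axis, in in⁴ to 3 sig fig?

Split into non-overlapping primitives; take the origin at the lower-left of the bounding box.
Vertical leg: 0.25 × 5.6, A = 1.4 in², y = 2.8 in, Ī = 3.6587 in⁴.
Horizontal leg (remainder): 3.95 × 0.25, A = 0.9875 in², y = 0.125 in, Ī = 0.0051432 in⁴.
Centroid: ȳ = ΣA·y / ΣA = 1.6936 in.
Transfer each piece to the centroidal x-axis using Ī + A·d² with d = y − 1.6936:
  vertical leg: d = 1.1064 in → contributes +5.3725 in⁴
  horizontal leg (remainder): d = -1.5686 in → contributes +2.4349 in⁴
Total I = 7.8073 in⁴.

I_x ≈ 7.81 in⁴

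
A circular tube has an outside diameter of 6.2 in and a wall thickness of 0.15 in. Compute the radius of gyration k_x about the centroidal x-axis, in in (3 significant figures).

Break the section into simple shapes (no overlaps), measuring from the bottom-left corner of the bounding box.
Outer circle: ⌀6.2, A = 30.191 in², y = 3.1 in, Ī = 72.533 in⁴.
Bore (subtracted): ⌀5.9, A = 27.34 in², y = 3.1 in, Ī = 59.481 in⁴.
By symmetry the centroid is at mid-height, ȳ = 3.1 in.
All pieces are centred on the centroidal x-axis, so I = ΣĪ (holes subtracted) = 13.052 in⁴.
Radius of gyration: k = √(I/A) = √(13.052 / 2.851) = 2.1397 in.

k_x ≈ 2.14 in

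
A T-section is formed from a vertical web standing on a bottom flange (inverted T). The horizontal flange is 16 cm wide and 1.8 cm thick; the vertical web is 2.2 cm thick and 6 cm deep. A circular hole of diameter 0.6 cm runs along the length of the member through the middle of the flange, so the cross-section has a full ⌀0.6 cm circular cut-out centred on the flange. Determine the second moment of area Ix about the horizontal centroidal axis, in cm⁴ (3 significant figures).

Break the section into simple shapes (no overlaps), measuring from the bottom-left corner of the bounding box.
Flange: 16 × 1.8, A = 28.8 cm², y = 0.9 cm, Ī = 7.776 cm⁴.
Web: 2.2 × 6, A = 13.2 cm², y = 4.8 cm, Ī = 39.6 cm⁴.
Hole (subtracted): ⌀0.6, A = 0.28274 cm², y = 0.9 cm, Ī = 0.0063617 cm⁴.
Centroid: ȳ = ΣA·y / ΣA = 2.134 cm.
Transfer each piece to the horizontal centroidal axis using Ī + A·d² with d = y − 2.134:
  flange: d = -1.234 cm → contributes +51.633 cm⁴
  web: d = 2.666 cm → contributes +133.42 cm⁴
  hole: d = -1.234 cm → contributes −0.43693 cm⁴
Total I = 184.61 cm⁴.

Ix ≈ 185 cm⁴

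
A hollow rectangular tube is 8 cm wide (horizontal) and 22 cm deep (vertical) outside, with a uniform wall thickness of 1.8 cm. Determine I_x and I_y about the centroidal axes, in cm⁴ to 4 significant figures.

Split into non-overlapping primitives; take the origin at the lower-left of the bounding box.
Outer rectangle: 8 × 22, A = 176 cm², y = 11 cm, Ī = 7098.67 cm⁴.
Inner void (subtracted): 4.4 × 18.4, A = 80.96 cm², y = 11 cm, Ī = 2284.15 cm⁴.
By symmetry the centroid is at mid-height, ȳ = 11 cm.
All pieces are centred on the centroidal x-axis, so I = ΣĪ (holes subtracted) = 4814.52 cm⁴.
Repeating about the centroidal y-axis gives I_y = 808.051 cm⁴.

I_x ≈ 4815 cm⁴, I_y ≈ 808.1 cm⁴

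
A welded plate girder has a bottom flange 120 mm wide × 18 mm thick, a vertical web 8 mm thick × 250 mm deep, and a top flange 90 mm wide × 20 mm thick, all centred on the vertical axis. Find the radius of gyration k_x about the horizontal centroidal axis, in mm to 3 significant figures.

k_x ≈ 117 mm

Treat the section as a set of non-overlapping primitives; coordinates are from the bounding-box lower-left.
Bottom plate: 120 × 18, A = 2 160 mm², y = 9 mm, Ī = 58 320 mm⁴.
Web plate: 8 × 250, A = 2 000 mm², y = 143 mm, Ī = 10 416 667 mm⁴.
Top plate: 90 × 20, A = 1 800 mm², y = 278 mm, Ī = 60 000 mm⁴.
Centroid: ȳ = ΣA·y / ΣA = 135.21 mm.
Transfer each piece to the horizontal centroidal axis using Ī + A·d² with d = y − 135.21:
  bottom plate: d = -126.21 mm → contributes +34 463 821 mm⁴
  web plate: d = 7.7919 mm → contributes +10 538 096 mm⁴
  top plate: d = 142.79 mm → contributes +36 761 172 mm⁴
Total I = 81 763 089 mm⁴.
Radius of gyration: k = √(I/A) = √(81 763 089 / 5 960) = 117.13 mm.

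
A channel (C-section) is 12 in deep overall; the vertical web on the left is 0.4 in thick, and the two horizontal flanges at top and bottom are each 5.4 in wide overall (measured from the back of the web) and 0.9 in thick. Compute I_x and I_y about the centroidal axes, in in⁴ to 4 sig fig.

Decompose the section into non-overlapping parts with the origin at the bottom-left of its bounding rectangle.
Web: 0.4 × 12, A = 4.8 in², y = 6 in, Ī = 57.6 in⁴.
Top flange (beyond web): 5 × 0.9, A = 4.5 in², y = 11.55 in, Ī = 0.30375 in⁴.
Bottom flange (beyond web): 5 × 0.9, A = 4.5 in², y = 0.45 in, Ī = 0.30375 in⁴.
By symmetry the centroid is at mid-height, ȳ = 6 in.
Transfer each piece to the centroidal x-axis using Ī + A·d² with d = y − 6:
  web: d = 0 in → contributes +57.6 in⁴
  top flange (beyond web): d = 5.55 in → contributes +138.915 in⁴
  bottom flange (beyond web): d = -5.55 in → contributes +138.915 in⁴
Total I = 335.43 in⁴.
For the y-axis: x̄ = 1.96087 in.
Repeating about the centroidal y-axis gives I_y = 41.6349 in⁴.

I_x ≈ 335.4 in⁴, I_y ≈ 41.63 in⁴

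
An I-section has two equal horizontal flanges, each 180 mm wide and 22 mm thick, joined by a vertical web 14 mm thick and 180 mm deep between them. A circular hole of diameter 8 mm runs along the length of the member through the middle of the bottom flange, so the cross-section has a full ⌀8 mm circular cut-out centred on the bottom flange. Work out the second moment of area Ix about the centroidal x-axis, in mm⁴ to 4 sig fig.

Decompose the section into non-overlapping parts with the origin at the bottom-left of its bounding rectangle.
Bottom flange: 180 × 22, A = 3 960 mm², y = 11 mm, Ī = 159 720 mm⁴.
Web: 14 × 180, A = 2 520 mm², y = 112 mm, Ī = 6 804 000 mm⁴.
Top flange: 180 × 22, A = 3 960 mm², y = 213 mm, Ī = 159 720 mm⁴.
Hole (subtracted): ⌀8, A = 50.2655 mm², y = 11 mm, Ī = 201.062 mm⁴.
Centroid: ȳ = ΣA·y / ΣA = 112.489 mm.
Transfer each piece to the centroidal x-axis using Ī + A·d² with d = y − 112.489:
  bottom flange: d = -101.489 mm → contributes +40 947 496 mm⁴
  web: d = -0.488637 mm → contributes +6 804 602 mm⁴
  top flange: d = 100.511 mm → contributes +40 165 755 mm⁴
  hole: d = -101.489 mm → contributes −517 933 mm⁴
Total I = 87 399 920 mm⁴.

Ix ≈ 8.740 × 10⁷ mm⁴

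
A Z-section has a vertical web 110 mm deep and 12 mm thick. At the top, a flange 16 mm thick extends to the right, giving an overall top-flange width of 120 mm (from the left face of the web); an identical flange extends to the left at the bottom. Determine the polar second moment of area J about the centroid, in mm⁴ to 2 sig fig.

Treat the section as a set of non-overlapping primitives; coordinates are from the bounding-box lower-left.
Web: 12 × 110, A = 1 320 mm², y = 55 mm, Ī = 1 331 000 mm⁴.
Top flange (beyond web): 108 × 16, A = 1 728 mm², y = 102 mm, Ī = 36 864 mm⁴.
Bottom flange (beyond web): 108 × 16, A = 1 728 mm², y = 8 mm, Ī = 36 864 mm⁴.
Centroid: ȳ = ΣA·y / ΣA = 55 mm.
Transfer each piece to the centroidal x-axis using Ī + A·d² with d = y − 55:
  web: d = 0 mm → contributes +1 331 000 mm⁴
  top flange (beyond web): d = 47 mm → contributes +3 854 016 mm⁴
  bottom flange (beyond web): d = -47 mm → contributes +3 854 016 mm⁴
Total I = 9 039 032 mm⁴.
For the y-axis: x̄ = 114 mm.
Repeating about the centroidal y-axis gives I_y = 15 816 672 mm⁴.
Polar second moment: J = I_x + I_y = 24 855 704 mm⁴.

J ≈ 2.5 × 10⁷ mm⁴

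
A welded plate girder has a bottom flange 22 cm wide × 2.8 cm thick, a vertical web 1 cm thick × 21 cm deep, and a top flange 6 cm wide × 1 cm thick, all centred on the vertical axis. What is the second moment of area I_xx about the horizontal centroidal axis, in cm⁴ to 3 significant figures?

I_xx ≈ 5240 cm⁴

Treat the section as a set of non-overlapping primitives; coordinates are from the bounding-box lower-left.
Bottom plate: 22 × 2.8, A = 61.6 cm², y = 1.4 cm, Ī = 40.245 cm⁴.
Web plate: 1 × 21, A = 21 cm², y = 13.3 cm, Ī = 771.75 cm⁴.
Top plate: 6 × 1, A = 6 cm², y = 24.3 cm, Ī = 0.5 cm⁴.
Centroid: ȳ = ΣA·y / ΣA = 5.7713 cm.
Transfer each piece to the horizontal centroidal axis using Ī + A·d² with d = y − 5.7713:
  bottom plate: d = -4.3713 cm → contributes +1217.3 cm⁴
  web plate: d = 7.5287 cm → contributes +1 962 cm⁴
  top plate: d = 18.529 cm → contributes +2060.4 cm⁴
Total I = 5239.7 cm⁴.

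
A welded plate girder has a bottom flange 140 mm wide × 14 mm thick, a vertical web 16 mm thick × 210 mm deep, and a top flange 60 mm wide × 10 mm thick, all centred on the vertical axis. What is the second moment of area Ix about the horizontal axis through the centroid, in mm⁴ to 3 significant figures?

Ix ≈ 4.03 × 10⁷ mm⁴

Decompose the section into non-overlapping parts with the origin at the bottom-left of its bounding rectangle.
Bottom plate: 140 × 14, A = 1 960 mm², y = 7 mm, Ī = 32 013 mm⁴.
Web plate: 16 × 210, A = 3 360 mm², y = 119 mm, Ī = 12 348 000 mm⁴.
Top plate: 60 × 10, A = 600 mm², y = 229 mm, Ī = 5 000 mm⁴.
Centroid: ȳ = ΣA·y / ΣA = 93.068 mm.
Transfer each piece to the horizontal axis through the centroid using Ī + A·d² with d = y − 93.068:
  bottom plate: d = -86.068 mm → contributes +14 550 961 mm⁴
  web plate: d = 25.932 mm → contributes +14 607 570 mm⁴
  top plate: d = 135.93 mm → contributes +11 091 576 mm⁴
Total I = 40 250 106 mm⁴.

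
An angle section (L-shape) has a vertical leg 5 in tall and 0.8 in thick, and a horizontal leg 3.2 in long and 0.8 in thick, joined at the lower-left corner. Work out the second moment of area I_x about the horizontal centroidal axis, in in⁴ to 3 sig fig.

I_x ≈ 14.2 in⁴

Treat the section as a set of non-overlapping primitives; coordinates are from the bounding-box lower-left.
Vertical leg: 0.8 × 5, A = 4 in², y = 2.5 in, Ī = 8.3333 in⁴.
Horizontal leg (remainder): 2.4 × 0.8, A = 1.92 in², y = 0.4 in, Ī = 0.1024 in⁴.
Centroid: ȳ = ΣA·y / ΣA = 1.8189 in.
Transfer each piece to the horizontal centroidal axis using Ī + A·d² with d = y − 1.8189:
  vertical leg: d = 0.68108 in → contributes +10.189 in⁴
  horizontal leg (remainder): d = -1.4189 in → contributes +3.968 in⁴
Total I = 14.157 in⁴.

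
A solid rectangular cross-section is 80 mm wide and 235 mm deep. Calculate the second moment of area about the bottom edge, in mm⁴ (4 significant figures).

I_base ≈ 3.461 × 10⁸ mm⁴

The section: 80 × 235, A = 18 800 mm², y = 117.5 mm, Ī = 86 519 167 mm⁴.
Transfer it to a horizontal axis along the bottom face using Ī + A·d² with d = y − 0:
  the section: d = 117.5 mm → contributes +346 076 667 mm⁴
Total I = 346 076 667 mm⁴.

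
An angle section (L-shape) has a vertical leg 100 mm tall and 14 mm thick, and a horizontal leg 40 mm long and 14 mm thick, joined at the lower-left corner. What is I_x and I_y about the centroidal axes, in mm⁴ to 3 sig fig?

I_x ≈ 1.71 × 10⁶ mm⁴, I_y ≈ 1.59 × 10⁵ mm⁴

Split into non-overlapping primitives; take the origin at the lower-left of the bounding box.
Vertical leg: 14 × 100, A = 1 400 mm², y = 50 mm, Ī = 1 166 667 mm⁴.
Horizontal leg (remainder): 26 × 14, A = 364 mm², y = 7 mm, Ī = 5945.3 mm⁴.
Centroid: ȳ = ΣA·y / ΣA = 41.127 mm.
Transfer each piece to the centroidal x-axis using Ī + A·d² with d = y − 41.127:
  vertical leg: d = 8.873 mm → contributes +1 276 889 mm⁴
  horizontal leg (remainder): d = -34.127 mm → contributes +429 878 mm⁴
Total I = 1 706 768 mm⁴.
For the y-axis: x̄ = 11.127 mm.
Repeating about the centroidal y-axis gives I_y = 158 928 mm⁴.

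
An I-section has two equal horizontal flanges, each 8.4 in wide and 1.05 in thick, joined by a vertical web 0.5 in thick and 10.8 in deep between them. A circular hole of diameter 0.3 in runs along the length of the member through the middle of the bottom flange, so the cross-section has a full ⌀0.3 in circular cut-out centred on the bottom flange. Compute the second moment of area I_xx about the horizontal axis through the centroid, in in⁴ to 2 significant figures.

Break the section into simple shapes (no overlaps), measuring from the bottom-left corner of the bounding box.
Bottom flange: 8.4 × 1.05, A = 8.82 in², y = 0.525 in, Ī = 0.8103 in⁴.
Web: 0.5 × 10.8, A = 5.4 in², y = 6.45 in, Ī = 52.49 in⁴.
Top flange: 8.4 × 1.05, A = 8.82 in², y = 12.38 in, Ī = 0.8103 in⁴.
Hole (subtracted): ⌀0.3, A = 0.07069 in², y = 0.525 in, Ī = 0.0003976 in⁴.
Centroid: ȳ = ΣA·y / ΣA = 6.468 in.
Transfer each piece to the horizontal axis through the centroid using Ī + A·d² with d = y − 6.468:
  bottom flange: d = -5.943 in → contributes +312.4 in⁴
  web: d = -0.01823 in → contributes +52.49 in⁴
  top flange: d = 5.907 in → contributes +308.5 in⁴
  hole: d = -5.943 in → contributes −2.497 in⁴
Total I = 670.9 in⁴.

I_xx ≈ 670 in⁴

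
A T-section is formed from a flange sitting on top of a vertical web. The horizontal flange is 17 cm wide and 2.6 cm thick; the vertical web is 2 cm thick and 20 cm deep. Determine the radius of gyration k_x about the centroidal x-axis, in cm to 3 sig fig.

k_x ≈ 6.93 cm

Treat the section as a set of non-overlapping primitives; coordinates are from the bounding-box lower-left.
Flange: 17 × 2.6, A = 44.2 cm², y = 21.3 cm, Ī = 24.899 cm⁴.
Web: 2 × 20, A = 40 cm², y = 10 cm, Ī = 1333.3 cm⁴.
Centroid: ȳ = ΣA·y / ΣA = 15.932 cm.
Transfer each piece to the centroidal x-axis using Ī + A·d² with d = y − 15.932:
  flange: d = 5.3682 cm → contributes +1298.6 cm⁴
  web: d = -5.9318 cm → contributes +2740.8 cm⁴
Total I = 4039.4 cm⁴.
Radius of gyration: k = √(I/A) = √(4039.4 / 84.2) = 6.9263 cm.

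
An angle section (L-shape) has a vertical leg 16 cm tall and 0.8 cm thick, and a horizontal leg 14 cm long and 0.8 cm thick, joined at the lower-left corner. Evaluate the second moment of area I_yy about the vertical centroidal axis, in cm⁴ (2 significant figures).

I_yy ≈ 440 cm⁴

Treat the section as a set of non-overlapping primitives; coordinates are from the bounding-box lower-left.
Vertical leg: 0.8 × 16, A = 12.8 cm², x = 0.4 cm, Ī = 0.6827 cm⁴.
Horizontal leg (remainder): 13.2 × 0.8, A = 10.56 cm², x = 7.4 cm, Ī = 153.3 cm⁴.
Centroid: x̄ = ΣA·x / ΣA = 3.564 cm.
Transfer each piece to the vertical centroidal axis using Ī + A·d² with d = x − 3.564:
  vertical leg: d = -3.164 cm → contributes +128.9 cm⁴
  horizontal leg (remainder): d = 3.836 cm → contributes +308.7 cm⁴
Total I = 437.5 cm⁴.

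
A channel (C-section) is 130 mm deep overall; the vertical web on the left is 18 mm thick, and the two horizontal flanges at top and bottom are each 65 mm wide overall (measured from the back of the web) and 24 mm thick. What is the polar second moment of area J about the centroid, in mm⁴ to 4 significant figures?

Split into non-overlapping primitives; take the origin at the lower-left of the bounding box.
Web: 18 × 130, A = 2 340 mm², y = 65 mm, Ī = 3 295 500 mm⁴.
Top flange (beyond web): 47 × 24, A = 1 128 mm², y = 118 mm, Ī = 54 144 mm⁴.
Bottom flange (beyond web): 47 × 24, A = 1 128 mm², y = 12 mm, Ī = 54 144 mm⁴.
By symmetry the centroid is at mid-height, ȳ = 65 mm.
Transfer each piece to the centroidal x-axis using Ī + A·d² with d = y − 65:
  web: d = 0 mm → contributes +3 295 500 mm⁴
  top flange (beyond web): d = 53 mm → contributes +3 222 696 mm⁴
  bottom flange (beyond web): d = -53 mm → contributes +3 222 696 mm⁴
Total I = 9 740 892 mm⁴.
For the y-axis: x̄ = 24.953 mm.
Repeating about the centroidal y-axis gives I_y = 1 691 698 mm⁴.
Polar second moment: J = I_x + I_y = 11 432 590 mm⁴.

J ≈ 1.143 × 10⁷ mm⁴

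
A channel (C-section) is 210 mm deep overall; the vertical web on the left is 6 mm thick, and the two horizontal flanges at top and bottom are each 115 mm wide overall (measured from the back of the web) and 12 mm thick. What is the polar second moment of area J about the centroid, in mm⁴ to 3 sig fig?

Decompose the section into non-overlapping parts with the origin at the bottom-left of its bounding rectangle.
Web: 6 × 210, A = 1 260 mm², y = 105 mm, Ī = 4 630 500 mm⁴.
Top flange (beyond web): 109 × 12, A = 1 308 mm², y = 204 mm, Ī = 15 696 mm⁴.
Bottom flange (beyond web): 109 × 12, A = 1 308 mm², y = 6 mm, Ī = 15 696 mm⁴.
By symmetry the centroid is at mid-height, ȳ = 105 mm.
Transfer each piece to the centroidal x-axis using Ī + A·d² with d = y − 105:
  web: d = 0 mm → contributes +4 630 500 mm⁴
  top flange (beyond web): d = 99 mm → contributes +12 835 404 mm⁴
  bottom flange (beyond web): d = -99 mm → contributes +12 835 404 mm⁴
Total I = 30 301 308 mm⁴.
For the y-axis: x̄ = 41.808 mm.
Repeating about the centroidal y-axis gives I_y = 5 405 481 mm⁴.
Polar second moment: J = I_x + I_y = 35 706 789 mm⁴.

J ≈ 3.57 × 10⁷ mm⁴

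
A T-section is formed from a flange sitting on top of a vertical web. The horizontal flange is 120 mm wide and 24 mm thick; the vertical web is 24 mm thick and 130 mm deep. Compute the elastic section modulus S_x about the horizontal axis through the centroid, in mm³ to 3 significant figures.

S_x ≈ 1.32 × 10⁵ mm³

Treat the section as a set of non-overlapping primitives; coordinates are from the bounding-box lower-left.
Flange: 120 × 24, A = 2 880 mm², y = 142 mm, Ī = 138 240 mm⁴.
Web: 24 × 130, A = 3 120 mm², y = 65 mm, Ī = 4 394 000 mm⁴.
Centroid: ȳ = ΣA·y / ΣA = 101.96 mm.
Transfer each piece to the horizontal axis through the centroid using Ī + A·d² with d = y − 101.96:
  flange: d = 40.04 mm → contributes +4 755 461 mm⁴
  web: d = -36.96 mm → contributes +8 656 050 mm⁴
Total I = 13 411 510 mm⁴.
Extreme fibre distance c = 101.96 mm; S = I/c = 131 537 mm³.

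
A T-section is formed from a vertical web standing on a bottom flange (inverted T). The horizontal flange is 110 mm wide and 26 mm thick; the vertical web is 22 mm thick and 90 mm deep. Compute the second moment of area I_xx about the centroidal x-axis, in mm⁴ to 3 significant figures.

I_xx ≈ 5.43 × 10⁶ mm⁴

Treat the section as a set of non-overlapping primitives; coordinates are from the bounding-box lower-left.
Flange: 110 × 26, A = 2 860 mm², y = 13 mm, Ī = 161 113 mm⁴.
Web: 22 × 90, A = 1 980 mm², y = 71 mm, Ī = 1 336 500 mm⁴.
Centroid: ȳ = ΣA·y / ΣA = 36.727 mm.
Transfer each piece to the centroidal x-axis using Ī + A·d² with d = y − 36.727:
  flange: d = -23.727 mm → contributes +1 771 246 mm⁴
  web: d = 34.273 mm → contributes +3 662 247 mm⁴
Total I = 5 433 493 mm⁴.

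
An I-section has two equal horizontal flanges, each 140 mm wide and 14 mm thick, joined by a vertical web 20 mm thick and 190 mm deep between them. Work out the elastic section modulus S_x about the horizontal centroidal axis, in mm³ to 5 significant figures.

Split into non-overlapping primitives; take the origin at the lower-left of the bounding box.
Bottom flange: 140 × 14, A = 1 960 mm², y = 7 mm, Ī = 32013.33 mm⁴.
Web: 20 × 190, A = 3 800 mm², y = 109 mm, Ī = 11 431 667 mm⁴.
Top flange: 140 × 14, A = 1 960 mm², y = 211 mm, Ī = 32013.33 mm⁴.
By symmetry the centroid is at mid-height, ȳ = 109 mm.
Transfer each piece to the horizontal centroidal axis using Ī + A·d² with d = y − 109:
  bottom flange: d = -102 mm → contributes +20 423 853 mm⁴
  web: d = 0 mm → contributes +11 431 667 mm⁴
  top flange: d = 102 mm → contributes +20 423 853 mm⁴
Total I = 52 279 373 mm⁴.
Extreme fibre distance c = 109 mm; S = I/c = 479627.3 mm³.

S_x ≈ 4.7963 × 10⁵ mm³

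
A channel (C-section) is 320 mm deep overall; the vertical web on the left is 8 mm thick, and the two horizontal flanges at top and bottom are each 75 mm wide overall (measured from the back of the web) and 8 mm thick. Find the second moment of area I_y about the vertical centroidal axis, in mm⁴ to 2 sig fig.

I_y ≈ 1.5 × 10⁶ mm⁴

Break the section into simple shapes (no overlaps), measuring from the bottom-left corner of the bounding box.
Web: 8 × 320, A = 2 560 mm², x = 4 mm, Ī = 13 653 mm⁴.
Top flange (beyond web): 67 × 8, A = 536 mm², x = 41.5 mm, Ī = 200 509 mm⁴.
Bottom flange (beyond web): 67 × 8, A = 536 mm², x = 41.5 mm, Ī = 200 509 mm⁴.
Centroid: x̄ = ΣA·x / ΣA = 15.07 mm.
Transfer each piece to the vertical centroidal axis using Ī + A·d² with d = x − 15.07:
  web: d = -11.07 mm → contributes +327 271 mm⁴
  top flange (beyond web): d = 26.43 mm → contributes +574 977 mm⁴
  bottom flange (beyond web): d = 26.43 mm → contributes +574 977 mm⁴
Total I = 1 477 226 mm⁴.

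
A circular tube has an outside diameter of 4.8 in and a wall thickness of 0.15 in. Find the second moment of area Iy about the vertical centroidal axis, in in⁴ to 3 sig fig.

Treat the section as a set of non-overlapping primitives; coordinates are from the bounding-box lower-left.
Outer circle: ⌀4.8, A = 18.096 in², x = 2.4 in, Ī = 26.058 in⁴.
Bore (subtracted): ⌀4.5, A = 15.904 in², x = 2.4 in, Ī = 20.129 in⁴.
By symmetry the centroid is at mid-width, x̄ = 2.4 in.
All pieces are centred on the vertical centroidal axis, so I = ΣĪ (holes subtracted) = 5.9287 in⁴.

Iy ≈ 5.93 in⁴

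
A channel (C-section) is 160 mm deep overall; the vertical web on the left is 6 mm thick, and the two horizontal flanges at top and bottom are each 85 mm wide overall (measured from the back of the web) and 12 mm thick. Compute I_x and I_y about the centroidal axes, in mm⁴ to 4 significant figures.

Treat the section as a set of non-overlapping primitives; coordinates are from the bounding-box lower-left.
Web: 6 × 160, A = 960 mm², y = 80 mm, Ī = 2 048 000 mm⁴.
Top flange (beyond web): 79 × 12, A = 948 mm², y = 154 mm, Ī = 11 376 mm⁴.
Bottom flange (beyond web): 79 × 12, A = 948 mm², y = 6 mm, Ī = 11 376 mm⁴.
By symmetry the centroid is at mid-height, ȳ = 80 mm.
Transfer each piece to the centroidal x-axis using Ī + A·d² with d = y − 80:
  web: d = 0 mm → contributes +2 048 000 mm⁴
  top flange (beyond web): d = 74 mm → contributes +5 202 624 mm⁴
  bottom flange (beyond web): d = -74 mm → contributes +5 202 624 mm⁴
Total I = 12 453 248 mm⁴.
For the y-axis: x̄ = 31.2143 mm.
Repeating about the centroidal y-axis gives I_y = 2 140 101 mm⁴.

I_x ≈ 1.245 × 10⁷ mm⁴, I_y ≈ 2.140 × 10⁶ mm⁴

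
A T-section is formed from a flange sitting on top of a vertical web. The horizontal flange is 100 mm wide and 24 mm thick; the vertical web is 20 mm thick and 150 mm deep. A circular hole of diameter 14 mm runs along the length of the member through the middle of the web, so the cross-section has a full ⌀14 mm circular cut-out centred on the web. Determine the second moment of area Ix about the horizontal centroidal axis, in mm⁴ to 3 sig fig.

Treat the section as a set of non-overlapping primitives; coordinates are from the bounding-box lower-left.
Flange: 100 × 24, A = 2 400 mm², y = 162 mm, Ī = 115 200 mm⁴.
Web: 20 × 150, A = 3 000 mm², y = 75 mm, Ī = 5 625 000 mm⁴.
Hole (subtracted): ⌀14, A = 153.94 mm², y = 75 mm, Ī = 1885.7 mm⁴.
Centroid: ȳ = ΣA·y / ΣA = 114.8 mm.
Transfer each piece to the horizontal centroidal axis using Ī + A·d² with d = y − 114.8:
  flange: d = 47.199 mm → contributes +5 461 725 mm⁴
  web: d = -39.801 mm → contributes +10 377 427 mm⁴
  hole: d = -39.801 mm → contributes −245 745 mm⁴
Total I = 15 593 406 mm⁴.

Ix ≈ 1.56 × 10⁷ mm⁴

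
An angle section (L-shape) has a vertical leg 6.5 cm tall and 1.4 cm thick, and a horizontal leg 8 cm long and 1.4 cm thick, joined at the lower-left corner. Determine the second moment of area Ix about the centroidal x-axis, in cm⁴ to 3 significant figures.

Ix ≈ 63.4 cm⁴

Break the section into simple shapes (no overlaps), measuring from the bottom-left corner of the bounding box.
Vertical leg: 1.4 × 6.5, A = 9.1 cm², y = 3.25 cm, Ī = 32.04 cm⁴.
Horizontal leg (remainder): 6.6 × 1.4, A = 9.24 cm², y = 0.7 cm, Ī = 1.5092 cm⁴.
Centroid: ȳ = ΣA·y / ΣA = 1.9653 cm.
Transfer each piece to the centroidal x-axis using Ī + A·d² with d = y − 1.9653:
  vertical leg: d = 1.2847 cm → contributes +47.059 cm⁴
  horizontal leg (remainder): d = -1.2653 cm → contributes +16.302 cm⁴
Total I = 63.361 cm⁴.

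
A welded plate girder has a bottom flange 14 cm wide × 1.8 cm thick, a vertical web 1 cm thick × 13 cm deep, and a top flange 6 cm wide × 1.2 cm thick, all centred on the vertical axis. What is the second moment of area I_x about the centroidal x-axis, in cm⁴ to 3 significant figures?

Break the section into simple shapes (no overlaps), measuring from the bottom-left corner of the bounding box.
Bottom plate: 14 × 1.8, A = 25.2 cm², y = 0.9 cm, Ī = 6.804 cm⁴.
Web plate: 1 × 13, A = 13 cm², y = 8.3 cm, Ī = 183.08 cm⁴.
Top plate: 6 × 1.2, A = 7.2 cm², y = 15.4 cm, Ī = 0.864 cm⁴.
Centroid: ȳ = ΣA·y / ΣA = 5.3185 cm.
Transfer each piece to the centroidal x-axis using Ī + A·d² with d = y − 5.3185:
  bottom plate: d = -4.4185 cm → contributes +498.79 cm⁴
  web plate: d = 2.9815 cm → contributes +298.64 cm⁴
  top plate: d = 10.081 cm → contributes +732.65 cm⁴
Total I = 1530.1 cm⁴.

I_x ≈ 1530 cm⁴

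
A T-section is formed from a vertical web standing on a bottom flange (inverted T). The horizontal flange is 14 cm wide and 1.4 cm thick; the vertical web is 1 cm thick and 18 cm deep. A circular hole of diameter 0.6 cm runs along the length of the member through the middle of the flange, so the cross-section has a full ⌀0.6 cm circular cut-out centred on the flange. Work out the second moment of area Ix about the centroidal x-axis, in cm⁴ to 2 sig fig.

Ix ≈ 1400 cm⁴

Decompose the section into non-overlapping parts with the origin at the bottom-left of its bounding rectangle.
Flange: 14 × 1.4, A = 19.6 cm², y = 0.7 cm, Ī = 3.201 cm⁴.
Web: 1 × 18, A = 18 cm², y = 10.4 cm, Ī = 486 cm⁴.
Hole (subtracted): ⌀0.6, A = 0.2827 cm², y = 0.7 cm, Ī = 0.006362 cm⁴.
Centroid: ȳ = ΣA·y / ΣA = 5.379 cm.
Transfer each piece to the centroidal x-axis using Ī + A·d² with d = y − 5.379:
  flange: d = -4.679 cm → contributes +432.3 cm⁴
  web: d = 5.021 cm → contributes +939.8 cm⁴
  hole: d = -4.679 cm → contributes −6.196 cm⁴
Total I = 1 366 cm⁴.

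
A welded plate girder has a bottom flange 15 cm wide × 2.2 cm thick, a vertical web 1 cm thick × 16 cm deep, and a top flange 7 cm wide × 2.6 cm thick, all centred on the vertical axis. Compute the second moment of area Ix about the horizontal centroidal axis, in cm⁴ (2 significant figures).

Ix ≈ 4400 cm⁴

Decompose the section into non-overlapping parts with the origin at the bottom-left of its bounding rectangle.
Bottom plate: 15 × 2.2, A = 33 cm², y = 1.1 cm, Ī = 13.31 cm⁴.
Web plate: 1 × 16, A = 16 cm², y = 10.2 cm, Ī = 341.3 cm⁴.
Top plate: 7 × 2.6, A = 18.2 cm², y = 19.5 cm, Ī = 10.25 cm⁴.
Centroid: ȳ = ΣA·y / ΣA = 8.25 cm.
Transfer each piece to the horizontal centroidal axis using Ī + A·d² with d = y − 8.25:
  bottom plate: d = -7.15 cm → contributes +1 700 cm⁴
  web plate: d = 1.95 cm → contributes +402.2 cm⁴
  top plate: d = 11.25 cm → contributes +2 314 cm⁴
Total I = 4 416 cm⁴.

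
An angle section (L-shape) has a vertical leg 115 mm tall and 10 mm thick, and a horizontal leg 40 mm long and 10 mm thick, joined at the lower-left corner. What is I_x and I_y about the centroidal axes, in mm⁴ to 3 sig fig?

Treat the section as a set of non-overlapping primitives; coordinates are from the bounding-box lower-left.
Vertical leg: 10 × 115, A = 1 150 mm², y = 57.5 mm, Ī = 1 267 396 mm⁴.
Horizontal leg (remainder): 30 × 10, A = 300 mm², y = 5 mm, Ī = 2 500 mm⁴.
Centroid: ȳ = ΣA·y / ΣA = 46.638 mm.
Transfer each piece to the centroidal x-axis using Ī + A·d² with d = y − 46.638:
  vertical leg: d = 10.862 mm → contributes +1 403 078 mm⁴
  horizontal leg (remainder): d = -41.638 mm → contributes +522 615 mm⁴
Total I = 1 925 693 mm⁴.
For the y-axis: x̄ = 9.1379 mm.
Repeating about the centroidal y-axis gives I_y = 127 256 mm⁴.

I_x ≈ 1.93 × 10⁶ mm⁴, I_y ≈ 1.27 × 10⁵ mm⁴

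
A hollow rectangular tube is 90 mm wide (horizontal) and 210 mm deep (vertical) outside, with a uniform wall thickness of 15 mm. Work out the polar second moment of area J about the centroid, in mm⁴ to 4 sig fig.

Split into non-overlapping primitives; take the origin at the lower-left of the bounding box.
Outer rectangle: 90 × 210, A = 18 900 mm², y = 105 mm, Ī = 69 457 500 mm⁴.
Inner void (subtracted): 60 × 180, A = 10 800 mm², y = 105 mm, Ī = 29 160 000 mm⁴.
By symmetry the centroid is at mid-height, ȳ = 105 mm.
All pieces are centred on the centroidal x-axis, so I = ΣĪ (holes subtracted) = 40 297 500 mm⁴.
Repeating about the centroidal y-axis gives I_y = 9 517 500 mm⁴.
Polar second moment: J = I_x + I_y = 49 815 000 mm⁴.

J ≈ 4.982 × 10⁷ mm⁴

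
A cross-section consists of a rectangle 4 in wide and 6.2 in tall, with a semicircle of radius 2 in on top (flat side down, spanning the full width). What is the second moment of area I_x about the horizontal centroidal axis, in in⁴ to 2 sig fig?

I_x ≈ 160 in⁴

Split into non-overlapping primitives; take the origin at the lower-left of the bounding box.
Rectangular body: 4 × 6.2, A = 24.8 in², y = 3.1 in, Ī = 79.44 in⁴.
Semicircular cap: semicircle r = 2, A = 6.283 in², y = 7.049 in, Ī = 1.756 in⁴.
Centroid: ȳ = ΣA·y / ΣA = 3.898 in.
Transfer each piece to the horizontal centroidal axis using Ī + A·d² with d = y − 3.898:
  rectangular body: d = -0.7982 in → contributes +95.24 in⁴
  semicircular cap: d = 3.151 in → contributes +64.13 in⁴
Total I = 159.4 in⁴.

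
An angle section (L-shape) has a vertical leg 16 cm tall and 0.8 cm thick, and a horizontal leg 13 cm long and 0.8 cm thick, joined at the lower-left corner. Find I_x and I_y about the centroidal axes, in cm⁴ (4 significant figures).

I_x ≈ 593.4 cm⁴, I_y ≈ 355.7 cm⁴

Treat the section as a set of non-overlapping primitives; coordinates are from the bounding-box lower-left.
Vertical leg: 0.8 × 16, A = 12.8 cm², y = 8 cm, Ī = 273.067 cm⁴.
Horizontal leg (remainder): 12.2 × 0.8, A = 9.76 cm², y = 0.4 cm, Ī = 0.520533 cm⁴.
Centroid: ȳ = ΣA·y / ΣA = 4.71206 cm.
Transfer each piece to the centroidal x-axis using Ī + A·d² with d = y − 4.71206:
  vertical leg: d = 3.28794 cm → contributes +411.442 cm⁴
  horizontal leg (remainder): d = -4.31206 cm → contributes +181.996 cm⁴
Total I = 593.438 cm⁴.
For the y-axis: x̄ = 3.21206 cm.
Repeating about the centroidal y-axis gives I_y = 355.702 cm⁴.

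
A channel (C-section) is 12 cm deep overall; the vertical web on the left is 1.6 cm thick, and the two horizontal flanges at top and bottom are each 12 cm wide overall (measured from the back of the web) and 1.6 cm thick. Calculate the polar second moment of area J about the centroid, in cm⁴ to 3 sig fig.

J ≈ 1880 cm⁴

Break the section into simple shapes (no overlaps), measuring from the bottom-left corner of the bounding box.
Web: 1.6 × 12, A = 19.2 cm², y = 6 cm, Ī = 230.4 cm⁴.
Top flange (beyond web): 10.4 × 1.6, A = 16.64 cm², y = 11.2 cm, Ī = 3.5499 cm⁴.
Bottom flange (beyond web): 10.4 × 1.6, A = 16.64 cm², y = 0.8 cm, Ī = 3.5499 cm⁴.
By symmetry the centroid is at mid-height, ȳ = 6 cm.
Transfer each piece to the centroidal x-axis using Ī + A·d² with d = y − 6:
  web: d = 0 cm → contributes +230.4 cm⁴
  top flange (beyond web): d = 5.2 cm → contributes +453.5 cm⁴
  bottom flange (beyond web): d = -5.2 cm → contributes +453.5 cm⁴
Total I = 1137.4 cm⁴.
For the y-axis: x̄ = 4.6049 cm.
Repeating about the centroidal y-axis gives I_y = 742.38 cm⁴.
Polar second moment: J = I_x + I_y = 1879.8 cm⁴.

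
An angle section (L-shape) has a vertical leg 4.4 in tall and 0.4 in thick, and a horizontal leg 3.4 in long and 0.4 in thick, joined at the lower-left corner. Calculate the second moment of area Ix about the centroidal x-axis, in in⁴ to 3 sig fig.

Ix ≈ 5.71 in⁴

Break the section into simple shapes (no overlaps), measuring from the bottom-left corner of the bounding box.
Vertical leg: 0.4 × 4.4, A = 1.76 in², y = 2.2 in, Ī = 2.8395 in⁴.
Horizontal leg (remainder): 3 × 0.4, A = 1.2 in², y = 0.2 in, Ī = 0.016 in⁴.
Centroid: ȳ = ΣA·y / ΣA = 1.3892 in.
Transfer each piece to the centroidal x-axis using Ī + A·d² with d = y − 1.3892:
  vertical leg: d = 0.81081 in → contributes +3.9965 in⁴
  horizontal leg (remainder): d = -1.1892 in → contributes +1.713 in⁴
Total I = 5.7095 in⁴.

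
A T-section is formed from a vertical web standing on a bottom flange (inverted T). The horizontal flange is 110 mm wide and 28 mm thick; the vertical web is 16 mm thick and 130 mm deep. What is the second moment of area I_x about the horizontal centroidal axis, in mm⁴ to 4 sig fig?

Break the section into simple shapes (no overlaps), measuring from the bottom-left corner of the bounding box.
Flange: 110 × 28, A = 3 080 mm², y = 14 mm, Ī = 201 227 mm⁴.
Web: 16 × 130, A = 2 080 mm², y = 93 mm, Ī = 2 929 333 mm⁴.
Centroid: ȳ = ΣA·y / ΣA = 45.845 mm.
Transfer each piece to the horizontal centroidal axis using Ī + A·d² with d = y − 45.845:
  flange: d = -31.845 mm → contributes +3 324 659 mm⁴
  web: d = 47.155 mm → contributes +7 554 417 mm⁴
Total I = 10 879 076 mm⁴.

I_x ≈ 1.088 × 10⁷ mm⁴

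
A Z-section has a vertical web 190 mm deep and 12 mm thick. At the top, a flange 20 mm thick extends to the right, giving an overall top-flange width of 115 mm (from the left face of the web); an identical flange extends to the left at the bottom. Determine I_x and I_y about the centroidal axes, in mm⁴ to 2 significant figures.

Treat the section as a set of non-overlapping primitives; coordinates are from the bounding-box lower-left.
Web: 12 × 190, A = 2 280 mm², y = 95 mm, Ī = 6 859 000 mm⁴.
Top flange (beyond web): 103 × 20, A = 2 060 mm², y = 180 mm, Ī = 68 667 mm⁴.
Bottom flange (beyond web): 103 × 20, A = 2 060 mm², y = 10 mm, Ī = 68 667 mm⁴.
Centroid: ȳ = ΣA·y / ΣA = 95 mm.
Transfer each piece to the centroidal x-axis using Ī + A·d² with d = y − 95:
  web: d = 0 mm → contributes +6 859 000 mm⁴
  top flange (beyond web): d = 85 mm → contributes +14 952 167 mm⁴
  bottom flange (beyond web): d = -85 mm → contributes +14 952 167 mm⁴
Total I = 36 763 333 mm⁴.
For the y-axis: x̄ = 109 mm.
Repeating about the centroidal y-axis gives I_y = 17 291 533 mm⁴.

I_x ≈ 3.7 × 10⁷ mm⁴, I_y ≈ 1.7 × 10⁷ mm⁴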